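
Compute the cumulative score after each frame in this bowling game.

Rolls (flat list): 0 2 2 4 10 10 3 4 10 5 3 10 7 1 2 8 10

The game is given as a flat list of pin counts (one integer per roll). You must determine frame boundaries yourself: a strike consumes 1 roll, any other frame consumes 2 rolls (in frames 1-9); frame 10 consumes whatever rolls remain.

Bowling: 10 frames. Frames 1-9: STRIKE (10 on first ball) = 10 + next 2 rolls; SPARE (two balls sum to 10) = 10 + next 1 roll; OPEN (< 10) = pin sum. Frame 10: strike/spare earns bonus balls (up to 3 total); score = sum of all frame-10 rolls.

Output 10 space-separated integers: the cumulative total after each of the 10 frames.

Answer: 2 8 31 48 55 73 81 99 107 127

Derivation:
Frame 1: OPEN (0+2=2). Cumulative: 2
Frame 2: OPEN (2+4=6). Cumulative: 8
Frame 3: STRIKE. 10 + next two rolls (10+3) = 23. Cumulative: 31
Frame 4: STRIKE. 10 + next two rolls (3+4) = 17. Cumulative: 48
Frame 5: OPEN (3+4=7). Cumulative: 55
Frame 6: STRIKE. 10 + next two rolls (5+3) = 18. Cumulative: 73
Frame 7: OPEN (5+3=8). Cumulative: 81
Frame 8: STRIKE. 10 + next two rolls (7+1) = 18. Cumulative: 99
Frame 9: OPEN (7+1=8). Cumulative: 107
Frame 10: SPARE. Sum of all frame-10 rolls (2+8+10) = 20. Cumulative: 127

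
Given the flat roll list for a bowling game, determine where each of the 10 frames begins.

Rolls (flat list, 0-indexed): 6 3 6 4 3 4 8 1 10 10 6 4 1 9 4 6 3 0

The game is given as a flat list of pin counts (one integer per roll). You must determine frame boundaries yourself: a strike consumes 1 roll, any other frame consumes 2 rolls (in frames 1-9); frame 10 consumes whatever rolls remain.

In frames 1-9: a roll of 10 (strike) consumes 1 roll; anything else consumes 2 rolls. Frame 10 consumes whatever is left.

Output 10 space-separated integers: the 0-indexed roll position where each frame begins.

Frame 1 starts at roll index 0: rolls=6,3 (sum=9), consumes 2 rolls
Frame 2 starts at roll index 2: rolls=6,4 (sum=10), consumes 2 rolls
Frame 3 starts at roll index 4: rolls=3,4 (sum=7), consumes 2 rolls
Frame 4 starts at roll index 6: rolls=8,1 (sum=9), consumes 2 rolls
Frame 5 starts at roll index 8: roll=10 (strike), consumes 1 roll
Frame 6 starts at roll index 9: roll=10 (strike), consumes 1 roll
Frame 7 starts at roll index 10: rolls=6,4 (sum=10), consumes 2 rolls
Frame 8 starts at roll index 12: rolls=1,9 (sum=10), consumes 2 rolls
Frame 9 starts at roll index 14: rolls=4,6 (sum=10), consumes 2 rolls
Frame 10 starts at roll index 16: 2 remaining rolls

Answer: 0 2 4 6 8 9 10 12 14 16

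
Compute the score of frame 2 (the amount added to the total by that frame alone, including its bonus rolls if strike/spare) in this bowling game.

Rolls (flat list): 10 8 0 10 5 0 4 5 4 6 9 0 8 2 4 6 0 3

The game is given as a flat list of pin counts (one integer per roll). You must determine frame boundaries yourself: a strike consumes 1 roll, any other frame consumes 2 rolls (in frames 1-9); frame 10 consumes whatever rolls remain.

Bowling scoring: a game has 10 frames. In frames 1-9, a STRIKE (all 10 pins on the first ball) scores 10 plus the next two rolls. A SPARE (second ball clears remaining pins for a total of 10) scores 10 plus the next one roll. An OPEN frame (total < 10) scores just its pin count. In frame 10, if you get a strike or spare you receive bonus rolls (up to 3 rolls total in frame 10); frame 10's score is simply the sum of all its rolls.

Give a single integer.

Answer: 8

Derivation:
Frame 1: STRIKE. 10 + next two rolls (8+0) = 18. Cumulative: 18
Frame 2: OPEN (8+0=8). Cumulative: 26
Frame 3: STRIKE. 10 + next two rolls (5+0) = 15. Cumulative: 41
Frame 4: OPEN (5+0=5). Cumulative: 46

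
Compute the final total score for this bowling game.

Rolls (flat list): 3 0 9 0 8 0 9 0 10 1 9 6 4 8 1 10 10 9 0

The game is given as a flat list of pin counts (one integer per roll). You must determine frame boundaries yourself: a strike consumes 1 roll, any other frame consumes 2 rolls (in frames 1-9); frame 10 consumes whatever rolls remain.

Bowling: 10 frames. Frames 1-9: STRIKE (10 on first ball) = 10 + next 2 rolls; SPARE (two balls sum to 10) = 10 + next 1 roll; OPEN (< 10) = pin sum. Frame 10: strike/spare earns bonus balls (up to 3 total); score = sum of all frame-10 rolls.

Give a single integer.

Answer: 140

Derivation:
Frame 1: OPEN (3+0=3). Cumulative: 3
Frame 2: OPEN (9+0=9). Cumulative: 12
Frame 3: OPEN (8+0=8). Cumulative: 20
Frame 4: OPEN (9+0=9). Cumulative: 29
Frame 5: STRIKE. 10 + next two rolls (1+9) = 20. Cumulative: 49
Frame 6: SPARE (1+9=10). 10 + next roll (6) = 16. Cumulative: 65
Frame 7: SPARE (6+4=10). 10 + next roll (8) = 18. Cumulative: 83
Frame 8: OPEN (8+1=9). Cumulative: 92
Frame 9: STRIKE. 10 + next two rolls (10+9) = 29. Cumulative: 121
Frame 10: STRIKE. Sum of all frame-10 rolls (10+9+0) = 19. Cumulative: 140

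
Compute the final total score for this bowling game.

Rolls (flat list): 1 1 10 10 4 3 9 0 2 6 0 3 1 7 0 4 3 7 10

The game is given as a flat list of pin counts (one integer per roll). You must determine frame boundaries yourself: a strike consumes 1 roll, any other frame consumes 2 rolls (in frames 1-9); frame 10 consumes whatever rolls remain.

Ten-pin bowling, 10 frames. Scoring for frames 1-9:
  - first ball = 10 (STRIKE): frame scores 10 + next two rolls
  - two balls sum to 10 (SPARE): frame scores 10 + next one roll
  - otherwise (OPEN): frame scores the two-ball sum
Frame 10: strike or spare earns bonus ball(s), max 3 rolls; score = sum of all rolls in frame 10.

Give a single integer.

Frame 1: OPEN (1+1=2). Cumulative: 2
Frame 2: STRIKE. 10 + next two rolls (10+4) = 24. Cumulative: 26
Frame 3: STRIKE. 10 + next two rolls (4+3) = 17. Cumulative: 43
Frame 4: OPEN (4+3=7). Cumulative: 50
Frame 5: OPEN (9+0=9). Cumulative: 59
Frame 6: OPEN (2+6=8). Cumulative: 67
Frame 7: OPEN (0+3=3). Cumulative: 70
Frame 8: OPEN (1+7=8). Cumulative: 78
Frame 9: OPEN (0+4=4). Cumulative: 82
Frame 10: SPARE. Sum of all frame-10 rolls (3+7+10) = 20. Cumulative: 102

Answer: 102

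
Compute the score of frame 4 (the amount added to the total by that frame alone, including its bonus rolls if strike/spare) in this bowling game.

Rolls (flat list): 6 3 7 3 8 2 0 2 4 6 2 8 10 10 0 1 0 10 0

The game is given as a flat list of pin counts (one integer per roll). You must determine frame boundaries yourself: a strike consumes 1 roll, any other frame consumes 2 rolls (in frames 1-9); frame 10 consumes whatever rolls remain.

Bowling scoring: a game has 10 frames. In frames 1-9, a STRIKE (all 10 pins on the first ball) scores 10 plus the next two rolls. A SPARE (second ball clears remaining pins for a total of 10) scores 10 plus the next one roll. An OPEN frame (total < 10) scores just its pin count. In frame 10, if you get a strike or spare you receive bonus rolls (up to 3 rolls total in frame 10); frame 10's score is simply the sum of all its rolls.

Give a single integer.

Frame 1: OPEN (6+3=9). Cumulative: 9
Frame 2: SPARE (7+3=10). 10 + next roll (8) = 18. Cumulative: 27
Frame 3: SPARE (8+2=10). 10 + next roll (0) = 10. Cumulative: 37
Frame 4: OPEN (0+2=2). Cumulative: 39
Frame 5: SPARE (4+6=10). 10 + next roll (2) = 12. Cumulative: 51
Frame 6: SPARE (2+8=10). 10 + next roll (10) = 20. Cumulative: 71

Answer: 2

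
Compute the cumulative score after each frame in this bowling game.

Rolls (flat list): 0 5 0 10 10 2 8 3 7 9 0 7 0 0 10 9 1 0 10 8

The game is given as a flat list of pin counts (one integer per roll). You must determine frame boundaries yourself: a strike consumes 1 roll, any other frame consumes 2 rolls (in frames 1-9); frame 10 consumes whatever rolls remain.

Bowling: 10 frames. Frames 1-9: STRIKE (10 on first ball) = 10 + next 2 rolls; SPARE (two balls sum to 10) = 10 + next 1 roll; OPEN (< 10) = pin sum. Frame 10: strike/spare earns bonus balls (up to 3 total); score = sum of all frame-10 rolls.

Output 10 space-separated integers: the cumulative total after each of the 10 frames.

Frame 1: OPEN (0+5=5). Cumulative: 5
Frame 2: SPARE (0+10=10). 10 + next roll (10) = 20. Cumulative: 25
Frame 3: STRIKE. 10 + next two rolls (2+8) = 20. Cumulative: 45
Frame 4: SPARE (2+8=10). 10 + next roll (3) = 13. Cumulative: 58
Frame 5: SPARE (3+7=10). 10 + next roll (9) = 19. Cumulative: 77
Frame 6: OPEN (9+0=9). Cumulative: 86
Frame 7: OPEN (7+0=7). Cumulative: 93
Frame 8: SPARE (0+10=10). 10 + next roll (9) = 19. Cumulative: 112
Frame 9: SPARE (9+1=10). 10 + next roll (0) = 10. Cumulative: 122
Frame 10: SPARE. Sum of all frame-10 rolls (0+10+8) = 18. Cumulative: 140

Answer: 5 25 45 58 77 86 93 112 122 140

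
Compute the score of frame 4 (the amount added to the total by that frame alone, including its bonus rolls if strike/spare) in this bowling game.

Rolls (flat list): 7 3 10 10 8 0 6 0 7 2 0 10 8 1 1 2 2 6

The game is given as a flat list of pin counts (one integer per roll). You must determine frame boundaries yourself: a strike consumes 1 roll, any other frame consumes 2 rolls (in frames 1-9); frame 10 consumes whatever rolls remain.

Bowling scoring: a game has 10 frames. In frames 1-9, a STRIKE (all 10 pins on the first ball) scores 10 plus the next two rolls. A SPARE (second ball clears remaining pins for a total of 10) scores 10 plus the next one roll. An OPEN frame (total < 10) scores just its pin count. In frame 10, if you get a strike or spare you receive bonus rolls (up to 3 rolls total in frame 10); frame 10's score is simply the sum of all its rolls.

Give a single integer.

Answer: 8

Derivation:
Frame 1: SPARE (7+3=10). 10 + next roll (10) = 20. Cumulative: 20
Frame 2: STRIKE. 10 + next two rolls (10+8) = 28. Cumulative: 48
Frame 3: STRIKE. 10 + next two rolls (8+0) = 18. Cumulative: 66
Frame 4: OPEN (8+0=8). Cumulative: 74
Frame 5: OPEN (6+0=6). Cumulative: 80
Frame 6: OPEN (7+2=9). Cumulative: 89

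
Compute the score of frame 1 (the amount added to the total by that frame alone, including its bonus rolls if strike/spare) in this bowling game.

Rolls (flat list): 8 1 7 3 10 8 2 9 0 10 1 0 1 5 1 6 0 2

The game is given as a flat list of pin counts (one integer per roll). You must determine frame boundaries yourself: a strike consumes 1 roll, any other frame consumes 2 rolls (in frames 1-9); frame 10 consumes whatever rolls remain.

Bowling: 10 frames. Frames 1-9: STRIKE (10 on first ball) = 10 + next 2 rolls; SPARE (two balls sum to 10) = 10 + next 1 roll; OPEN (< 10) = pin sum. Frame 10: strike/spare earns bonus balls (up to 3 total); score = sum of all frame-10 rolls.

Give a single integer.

Frame 1: OPEN (8+1=9). Cumulative: 9
Frame 2: SPARE (7+3=10). 10 + next roll (10) = 20. Cumulative: 29
Frame 3: STRIKE. 10 + next two rolls (8+2) = 20. Cumulative: 49

Answer: 9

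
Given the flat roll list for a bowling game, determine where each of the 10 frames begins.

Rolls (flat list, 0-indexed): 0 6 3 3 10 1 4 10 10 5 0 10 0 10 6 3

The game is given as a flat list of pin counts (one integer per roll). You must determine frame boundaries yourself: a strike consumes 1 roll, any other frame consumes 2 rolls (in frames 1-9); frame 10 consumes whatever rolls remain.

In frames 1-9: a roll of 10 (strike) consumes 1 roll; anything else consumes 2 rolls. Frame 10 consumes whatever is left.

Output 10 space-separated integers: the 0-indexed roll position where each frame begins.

Frame 1 starts at roll index 0: rolls=0,6 (sum=6), consumes 2 rolls
Frame 2 starts at roll index 2: rolls=3,3 (sum=6), consumes 2 rolls
Frame 3 starts at roll index 4: roll=10 (strike), consumes 1 roll
Frame 4 starts at roll index 5: rolls=1,4 (sum=5), consumes 2 rolls
Frame 5 starts at roll index 7: roll=10 (strike), consumes 1 roll
Frame 6 starts at roll index 8: roll=10 (strike), consumes 1 roll
Frame 7 starts at roll index 9: rolls=5,0 (sum=5), consumes 2 rolls
Frame 8 starts at roll index 11: roll=10 (strike), consumes 1 roll
Frame 9 starts at roll index 12: rolls=0,10 (sum=10), consumes 2 rolls
Frame 10 starts at roll index 14: 2 remaining rolls

Answer: 0 2 4 5 7 8 9 11 12 14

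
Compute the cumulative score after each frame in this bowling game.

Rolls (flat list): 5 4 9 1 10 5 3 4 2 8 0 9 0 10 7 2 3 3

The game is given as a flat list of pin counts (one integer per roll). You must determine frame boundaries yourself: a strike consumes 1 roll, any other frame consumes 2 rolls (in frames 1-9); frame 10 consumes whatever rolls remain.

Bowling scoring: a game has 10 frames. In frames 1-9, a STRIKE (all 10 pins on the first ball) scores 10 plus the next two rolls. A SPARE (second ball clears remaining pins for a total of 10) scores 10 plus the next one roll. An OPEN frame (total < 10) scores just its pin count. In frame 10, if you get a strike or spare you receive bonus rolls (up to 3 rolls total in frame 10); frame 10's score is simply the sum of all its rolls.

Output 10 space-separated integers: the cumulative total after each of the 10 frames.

Frame 1: OPEN (5+4=9). Cumulative: 9
Frame 2: SPARE (9+1=10). 10 + next roll (10) = 20. Cumulative: 29
Frame 3: STRIKE. 10 + next two rolls (5+3) = 18. Cumulative: 47
Frame 4: OPEN (5+3=8). Cumulative: 55
Frame 5: OPEN (4+2=6). Cumulative: 61
Frame 6: OPEN (8+0=8). Cumulative: 69
Frame 7: OPEN (9+0=9). Cumulative: 78
Frame 8: STRIKE. 10 + next two rolls (7+2) = 19. Cumulative: 97
Frame 9: OPEN (7+2=9). Cumulative: 106
Frame 10: OPEN. Sum of all frame-10 rolls (3+3) = 6. Cumulative: 112

Answer: 9 29 47 55 61 69 78 97 106 112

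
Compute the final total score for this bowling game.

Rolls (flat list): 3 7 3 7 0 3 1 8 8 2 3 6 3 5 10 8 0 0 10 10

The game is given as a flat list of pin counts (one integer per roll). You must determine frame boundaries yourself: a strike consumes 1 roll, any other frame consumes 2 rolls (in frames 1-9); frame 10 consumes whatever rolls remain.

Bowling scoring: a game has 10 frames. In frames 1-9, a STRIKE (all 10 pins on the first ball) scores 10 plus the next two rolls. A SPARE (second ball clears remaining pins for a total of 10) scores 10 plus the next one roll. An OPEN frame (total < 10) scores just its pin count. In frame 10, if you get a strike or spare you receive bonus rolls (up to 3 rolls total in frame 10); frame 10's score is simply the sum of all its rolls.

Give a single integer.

Frame 1: SPARE (3+7=10). 10 + next roll (3) = 13. Cumulative: 13
Frame 2: SPARE (3+7=10). 10 + next roll (0) = 10. Cumulative: 23
Frame 3: OPEN (0+3=3). Cumulative: 26
Frame 4: OPEN (1+8=9). Cumulative: 35
Frame 5: SPARE (8+2=10). 10 + next roll (3) = 13. Cumulative: 48
Frame 6: OPEN (3+6=9). Cumulative: 57
Frame 7: OPEN (3+5=8). Cumulative: 65
Frame 8: STRIKE. 10 + next two rolls (8+0) = 18. Cumulative: 83
Frame 9: OPEN (8+0=8). Cumulative: 91
Frame 10: SPARE. Sum of all frame-10 rolls (0+10+10) = 20. Cumulative: 111

Answer: 111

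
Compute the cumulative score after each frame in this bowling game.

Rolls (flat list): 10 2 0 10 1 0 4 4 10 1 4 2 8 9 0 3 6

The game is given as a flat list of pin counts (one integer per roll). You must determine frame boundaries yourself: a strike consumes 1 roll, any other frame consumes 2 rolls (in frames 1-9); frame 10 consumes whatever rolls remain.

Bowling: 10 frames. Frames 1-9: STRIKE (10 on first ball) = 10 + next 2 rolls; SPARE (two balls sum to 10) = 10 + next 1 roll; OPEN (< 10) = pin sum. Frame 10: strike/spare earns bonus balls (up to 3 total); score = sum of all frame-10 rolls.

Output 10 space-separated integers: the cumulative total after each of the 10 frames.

Frame 1: STRIKE. 10 + next two rolls (2+0) = 12. Cumulative: 12
Frame 2: OPEN (2+0=2). Cumulative: 14
Frame 3: STRIKE. 10 + next two rolls (1+0) = 11. Cumulative: 25
Frame 4: OPEN (1+0=1). Cumulative: 26
Frame 5: OPEN (4+4=8). Cumulative: 34
Frame 6: STRIKE. 10 + next two rolls (1+4) = 15. Cumulative: 49
Frame 7: OPEN (1+4=5). Cumulative: 54
Frame 8: SPARE (2+8=10). 10 + next roll (9) = 19. Cumulative: 73
Frame 9: OPEN (9+0=9). Cumulative: 82
Frame 10: OPEN. Sum of all frame-10 rolls (3+6) = 9. Cumulative: 91

Answer: 12 14 25 26 34 49 54 73 82 91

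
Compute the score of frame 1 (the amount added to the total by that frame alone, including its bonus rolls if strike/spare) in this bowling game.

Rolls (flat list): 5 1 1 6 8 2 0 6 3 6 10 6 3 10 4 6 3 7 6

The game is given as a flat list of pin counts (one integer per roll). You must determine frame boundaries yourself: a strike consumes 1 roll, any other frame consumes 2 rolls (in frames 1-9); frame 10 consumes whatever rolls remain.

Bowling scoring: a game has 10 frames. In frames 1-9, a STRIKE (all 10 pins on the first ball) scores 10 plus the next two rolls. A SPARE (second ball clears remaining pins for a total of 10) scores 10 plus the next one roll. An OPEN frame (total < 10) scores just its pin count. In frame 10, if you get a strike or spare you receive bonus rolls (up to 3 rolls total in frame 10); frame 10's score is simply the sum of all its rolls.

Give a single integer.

Answer: 6

Derivation:
Frame 1: OPEN (5+1=6). Cumulative: 6
Frame 2: OPEN (1+6=7). Cumulative: 13
Frame 3: SPARE (8+2=10). 10 + next roll (0) = 10. Cumulative: 23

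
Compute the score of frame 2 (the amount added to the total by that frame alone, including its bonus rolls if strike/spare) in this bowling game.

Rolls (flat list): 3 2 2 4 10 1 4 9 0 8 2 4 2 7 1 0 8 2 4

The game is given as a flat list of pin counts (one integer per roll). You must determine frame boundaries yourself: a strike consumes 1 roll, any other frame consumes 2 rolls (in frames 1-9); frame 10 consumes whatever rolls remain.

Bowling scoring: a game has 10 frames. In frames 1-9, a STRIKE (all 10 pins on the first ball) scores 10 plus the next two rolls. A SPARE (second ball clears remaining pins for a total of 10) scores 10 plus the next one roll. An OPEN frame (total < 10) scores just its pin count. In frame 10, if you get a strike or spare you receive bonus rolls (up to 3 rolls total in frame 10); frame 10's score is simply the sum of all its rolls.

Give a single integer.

Frame 1: OPEN (3+2=5). Cumulative: 5
Frame 2: OPEN (2+4=6). Cumulative: 11
Frame 3: STRIKE. 10 + next two rolls (1+4) = 15. Cumulative: 26
Frame 4: OPEN (1+4=5). Cumulative: 31

Answer: 6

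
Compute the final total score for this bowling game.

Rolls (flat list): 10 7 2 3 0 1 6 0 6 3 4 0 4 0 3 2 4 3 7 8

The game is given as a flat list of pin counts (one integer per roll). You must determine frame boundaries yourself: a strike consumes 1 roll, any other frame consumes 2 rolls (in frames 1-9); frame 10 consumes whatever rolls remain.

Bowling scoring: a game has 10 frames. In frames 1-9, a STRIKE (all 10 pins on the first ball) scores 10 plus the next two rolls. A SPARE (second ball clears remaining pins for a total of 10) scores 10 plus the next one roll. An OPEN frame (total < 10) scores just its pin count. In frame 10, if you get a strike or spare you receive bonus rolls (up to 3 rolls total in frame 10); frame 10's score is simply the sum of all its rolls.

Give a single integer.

Answer: 82

Derivation:
Frame 1: STRIKE. 10 + next two rolls (7+2) = 19. Cumulative: 19
Frame 2: OPEN (7+2=9). Cumulative: 28
Frame 3: OPEN (3+0=3). Cumulative: 31
Frame 4: OPEN (1+6=7). Cumulative: 38
Frame 5: OPEN (0+6=6). Cumulative: 44
Frame 6: OPEN (3+4=7). Cumulative: 51
Frame 7: OPEN (0+4=4). Cumulative: 55
Frame 8: OPEN (0+3=3). Cumulative: 58
Frame 9: OPEN (2+4=6). Cumulative: 64
Frame 10: SPARE. Sum of all frame-10 rolls (3+7+8) = 18. Cumulative: 82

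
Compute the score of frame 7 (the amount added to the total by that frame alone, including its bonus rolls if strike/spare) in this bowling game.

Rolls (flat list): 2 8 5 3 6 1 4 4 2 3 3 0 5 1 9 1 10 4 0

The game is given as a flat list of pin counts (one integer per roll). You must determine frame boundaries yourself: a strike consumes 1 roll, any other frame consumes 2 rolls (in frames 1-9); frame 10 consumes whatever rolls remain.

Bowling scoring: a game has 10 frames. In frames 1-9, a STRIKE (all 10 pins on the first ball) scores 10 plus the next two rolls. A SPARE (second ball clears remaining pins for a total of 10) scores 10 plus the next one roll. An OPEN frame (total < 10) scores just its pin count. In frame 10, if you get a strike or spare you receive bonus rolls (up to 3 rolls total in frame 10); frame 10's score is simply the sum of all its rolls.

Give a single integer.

Frame 1: SPARE (2+8=10). 10 + next roll (5) = 15. Cumulative: 15
Frame 2: OPEN (5+3=8). Cumulative: 23
Frame 3: OPEN (6+1=7). Cumulative: 30
Frame 4: OPEN (4+4=8). Cumulative: 38
Frame 5: OPEN (2+3=5). Cumulative: 43
Frame 6: OPEN (3+0=3). Cumulative: 46
Frame 7: OPEN (5+1=6). Cumulative: 52
Frame 8: SPARE (9+1=10). 10 + next roll (10) = 20. Cumulative: 72
Frame 9: STRIKE. 10 + next two rolls (4+0) = 14. Cumulative: 86

Answer: 6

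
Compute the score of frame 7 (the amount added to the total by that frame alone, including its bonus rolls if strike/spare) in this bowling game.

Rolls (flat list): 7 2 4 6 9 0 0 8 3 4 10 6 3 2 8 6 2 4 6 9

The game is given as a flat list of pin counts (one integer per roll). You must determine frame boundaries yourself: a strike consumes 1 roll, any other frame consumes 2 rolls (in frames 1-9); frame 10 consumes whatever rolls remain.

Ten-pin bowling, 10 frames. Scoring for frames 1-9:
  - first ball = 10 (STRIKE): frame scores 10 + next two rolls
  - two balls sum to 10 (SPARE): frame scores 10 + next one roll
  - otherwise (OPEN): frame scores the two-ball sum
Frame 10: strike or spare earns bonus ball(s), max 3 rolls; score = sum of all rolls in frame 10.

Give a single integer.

Answer: 9

Derivation:
Frame 1: OPEN (7+2=9). Cumulative: 9
Frame 2: SPARE (4+6=10). 10 + next roll (9) = 19. Cumulative: 28
Frame 3: OPEN (9+0=9). Cumulative: 37
Frame 4: OPEN (0+8=8). Cumulative: 45
Frame 5: OPEN (3+4=7). Cumulative: 52
Frame 6: STRIKE. 10 + next two rolls (6+3) = 19. Cumulative: 71
Frame 7: OPEN (6+3=9). Cumulative: 80
Frame 8: SPARE (2+8=10). 10 + next roll (6) = 16. Cumulative: 96
Frame 9: OPEN (6+2=8). Cumulative: 104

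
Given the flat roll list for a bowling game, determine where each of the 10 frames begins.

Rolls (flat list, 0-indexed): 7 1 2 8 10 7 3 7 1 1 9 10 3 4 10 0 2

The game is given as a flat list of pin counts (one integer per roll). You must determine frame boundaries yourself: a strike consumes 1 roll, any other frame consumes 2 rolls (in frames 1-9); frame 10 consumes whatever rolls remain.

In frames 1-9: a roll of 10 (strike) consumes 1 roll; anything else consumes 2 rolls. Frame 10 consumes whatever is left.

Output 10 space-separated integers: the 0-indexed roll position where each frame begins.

Frame 1 starts at roll index 0: rolls=7,1 (sum=8), consumes 2 rolls
Frame 2 starts at roll index 2: rolls=2,8 (sum=10), consumes 2 rolls
Frame 3 starts at roll index 4: roll=10 (strike), consumes 1 roll
Frame 4 starts at roll index 5: rolls=7,3 (sum=10), consumes 2 rolls
Frame 5 starts at roll index 7: rolls=7,1 (sum=8), consumes 2 rolls
Frame 6 starts at roll index 9: rolls=1,9 (sum=10), consumes 2 rolls
Frame 7 starts at roll index 11: roll=10 (strike), consumes 1 roll
Frame 8 starts at roll index 12: rolls=3,4 (sum=7), consumes 2 rolls
Frame 9 starts at roll index 14: roll=10 (strike), consumes 1 roll
Frame 10 starts at roll index 15: 2 remaining rolls

Answer: 0 2 4 5 7 9 11 12 14 15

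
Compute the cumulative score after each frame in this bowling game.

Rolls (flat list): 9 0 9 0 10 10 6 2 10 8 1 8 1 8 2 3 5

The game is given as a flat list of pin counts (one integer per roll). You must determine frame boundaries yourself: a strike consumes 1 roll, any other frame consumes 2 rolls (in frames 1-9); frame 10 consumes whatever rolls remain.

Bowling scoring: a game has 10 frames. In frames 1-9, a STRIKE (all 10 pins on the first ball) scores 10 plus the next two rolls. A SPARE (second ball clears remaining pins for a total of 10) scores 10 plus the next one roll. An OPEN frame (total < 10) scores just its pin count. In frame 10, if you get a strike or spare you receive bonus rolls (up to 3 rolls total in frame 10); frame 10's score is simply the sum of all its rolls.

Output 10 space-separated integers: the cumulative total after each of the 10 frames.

Answer: 9 18 44 62 70 89 98 107 120 128

Derivation:
Frame 1: OPEN (9+0=9). Cumulative: 9
Frame 2: OPEN (9+0=9). Cumulative: 18
Frame 3: STRIKE. 10 + next two rolls (10+6) = 26. Cumulative: 44
Frame 4: STRIKE. 10 + next two rolls (6+2) = 18. Cumulative: 62
Frame 5: OPEN (6+2=8). Cumulative: 70
Frame 6: STRIKE. 10 + next two rolls (8+1) = 19. Cumulative: 89
Frame 7: OPEN (8+1=9). Cumulative: 98
Frame 8: OPEN (8+1=9). Cumulative: 107
Frame 9: SPARE (8+2=10). 10 + next roll (3) = 13. Cumulative: 120
Frame 10: OPEN. Sum of all frame-10 rolls (3+5) = 8. Cumulative: 128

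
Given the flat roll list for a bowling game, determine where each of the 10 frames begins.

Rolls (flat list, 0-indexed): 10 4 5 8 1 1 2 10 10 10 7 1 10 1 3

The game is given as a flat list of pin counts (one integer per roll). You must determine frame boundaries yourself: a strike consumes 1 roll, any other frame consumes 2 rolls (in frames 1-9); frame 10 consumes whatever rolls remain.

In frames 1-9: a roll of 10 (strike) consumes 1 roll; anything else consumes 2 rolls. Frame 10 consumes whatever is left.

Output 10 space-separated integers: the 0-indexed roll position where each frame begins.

Frame 1 starts at roll index 0: roll=10 (strike), consumes 1 roll
Frame 2 starts at roll index 1: rolls=4,5 (sum=9), consumes 2 rolls
Frame 3 starts at roll index 3: rolls=8,1 (sum=9), consumes 2 rolls
Frame 4 starts at roll index 5: rolls=1,2 (sum=3), consumes 2 rolls
Frame 5 starts at roll index 7: roll=10 (strike), consumes 1 roll
Frame 6 starts at roll index 8: roll=10 (strike), consumes 1 roll
Frame 7 starts at roll index 9: roll=10 (strike), consumes 1 roll
Frame 8 starts at roll index 10: rolls=7,1 (sum=8), consumes 2 rolls
Frame 9 starts at roll index 12: roll=10 (strike), consumes 1 roll
Frame 10 starts at roll index 13: 2 remaining rolls

Answer: 0 1 3 5 7 8 9 10 12 13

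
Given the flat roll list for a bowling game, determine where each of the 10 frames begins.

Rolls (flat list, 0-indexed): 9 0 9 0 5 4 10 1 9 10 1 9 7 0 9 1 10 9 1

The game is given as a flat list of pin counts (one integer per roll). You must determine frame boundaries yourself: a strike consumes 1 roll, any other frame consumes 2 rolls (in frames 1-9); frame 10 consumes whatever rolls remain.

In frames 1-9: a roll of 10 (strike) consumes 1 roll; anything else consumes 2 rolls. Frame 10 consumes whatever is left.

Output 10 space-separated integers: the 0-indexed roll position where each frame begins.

Frame 1 starts at roll index 0: rolls=9,0 (sum=9), consumes 2 rolls
Frame 2 starts at roll index 2: rolls=9,0 (sum=9), consumes 2 rolls
Frame 3 starts at roll index 4: rolls=5,4 (sum=9), consumes 2 rolls
Frame 4 starts at roll index 6: roll=10 (strike), consumes 1 roll
Frame 5 starts at roll index 7: rolls=1,9 (sum=10), consumes 2 rolls
Frame 6 starts at roll index 9: roll=10 (strike), consumes 1 roll
Frame 7 starts at roll index 10: rolls=1,9 (sum=10), consumes 2 rolls
Frame 8 starts at roll index 12: rolls=7,0 (sum=7), consumes 2 rolls
Frame 9 starts at roll index 14: rolls=9,1 (sum=10), consumes 2 rolls
Frame 10 starts at roll index 16: 3 remaining rolls

Answer: 0 2 4 6 7 9 10 12 14 16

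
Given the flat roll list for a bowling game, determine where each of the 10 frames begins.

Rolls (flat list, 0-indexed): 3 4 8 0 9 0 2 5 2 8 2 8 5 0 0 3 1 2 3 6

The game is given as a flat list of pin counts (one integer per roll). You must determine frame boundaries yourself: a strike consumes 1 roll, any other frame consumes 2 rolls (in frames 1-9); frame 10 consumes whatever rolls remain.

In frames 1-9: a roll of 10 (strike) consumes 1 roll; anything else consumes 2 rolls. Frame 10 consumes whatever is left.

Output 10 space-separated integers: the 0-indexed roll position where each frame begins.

Frame 1 starts at roll index 0: rolls=3,4 (sum=7), consumes 2 rolls
Frame 2 starts at roll index 2: rolls=8,0 (sum=8), consumes 2 rolls
Frame 3 starts at roll index 4: rolls=9,0 (sum=9), consumes 2 rolls
Frame 4 starts at roll index 6: rolls=2,5 (sum=7), consumes 2 rolls
Frame 5 starts at roll index 8: rolls=2,8 (sum=10), consumes 2 rolls
Frame 6 starts at roll index 10: rolls=2,8 (sum=10), consumes 2 rolls
Frame 7 starts at roll index 12: rolls=5,0 (sum=5), consumes 2 rolls
Frame 8 starts at roll index 14: rolls=0,3 (sum=3), consumes 2 rolls
Frame 9 starts at roll index 16: rolls=1,2 (sum=3), consumes 2 rolls
Frame 10 starts at roll index 18: 2 remaining rolls

Answer: 0 2 4 6 8 10 12 14 16 18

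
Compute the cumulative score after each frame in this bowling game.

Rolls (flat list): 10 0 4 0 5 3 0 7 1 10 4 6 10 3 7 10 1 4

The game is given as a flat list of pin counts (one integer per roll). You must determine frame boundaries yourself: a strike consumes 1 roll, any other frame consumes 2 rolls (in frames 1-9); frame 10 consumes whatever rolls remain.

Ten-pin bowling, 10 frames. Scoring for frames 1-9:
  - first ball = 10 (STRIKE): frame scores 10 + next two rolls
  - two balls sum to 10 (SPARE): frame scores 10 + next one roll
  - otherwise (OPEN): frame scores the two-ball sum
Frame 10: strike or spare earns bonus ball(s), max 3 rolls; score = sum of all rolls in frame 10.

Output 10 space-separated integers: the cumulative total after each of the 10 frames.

Frame 1: STRIKE. 10 + next two rolls (0+4) = 14. Cumulative: 14
Frame 2: OPEN (0+4=4). Cumulative: 18
Frame 3: OPEN (0+5=5). Cumulative: 23
Frame 4: OPEN (3+0=3). Cumulative: 26
Frame 5: OPEN (7+1=8). Cumulative: 34
Frame 6: STRIKE. 10 + next two rolls (4+6) = 20. Cumulative: 54
Frame 7: SPARE (4+6=10). 10 + next roll (10) = 20. Cumulative: 74
Frame 8: STRIKE. 10 + next two rolls (3+7) = 20. Cumulative: 94
Frame 9: SPARE (3+7=10). 10 + next roll (10) = 20. Cumulative: 114
Frame 10: STRIKE. Sum of all frame-10 rolls (10+1+4) = 15. Cumulative: 129

Answer: 14 18 23 26 34 54 74 94 114 129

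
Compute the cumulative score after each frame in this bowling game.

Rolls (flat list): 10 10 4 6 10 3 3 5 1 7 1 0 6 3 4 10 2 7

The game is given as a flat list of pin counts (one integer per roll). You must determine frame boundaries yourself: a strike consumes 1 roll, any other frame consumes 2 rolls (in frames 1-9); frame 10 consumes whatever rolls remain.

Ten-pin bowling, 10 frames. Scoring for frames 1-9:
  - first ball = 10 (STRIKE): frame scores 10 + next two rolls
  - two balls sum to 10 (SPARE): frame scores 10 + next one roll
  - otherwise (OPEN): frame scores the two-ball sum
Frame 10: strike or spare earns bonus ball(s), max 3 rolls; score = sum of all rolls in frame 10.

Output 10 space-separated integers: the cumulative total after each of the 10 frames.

Frame 1: STRIKE. 10 + next two rolls (10+4) = 24. Cumulative: 24
Frame 2: STRIKE. 10 + next two rolls (4+6) = 20. Cumulative: 44
Frame 3: SPARE (4+6=10). 10 + next roll (10) = 20. Cumulative: 64
Frame 4: STRIKE. 10 + next two rolls (3+3) = 16. Cumulative: 80
Frame 5: OPEN (3+3=6). Cumulative: 86
Frame 6: OPEN (5+1=6). Cumulative: 92
Frame 7: OPEN (7+1=8). Cumulative: 100
Frame 8: OPEN (0+6=6). Cumulative: 106
Frame 9: OPEN (3+4=7). Cumulative: 113
Frame 10: STRIKE. Sum of all frame-10 rolls (10+2+7) = 19. Cumulative: 132

Answer: 24 44 64 80 86 92 100 106 113 132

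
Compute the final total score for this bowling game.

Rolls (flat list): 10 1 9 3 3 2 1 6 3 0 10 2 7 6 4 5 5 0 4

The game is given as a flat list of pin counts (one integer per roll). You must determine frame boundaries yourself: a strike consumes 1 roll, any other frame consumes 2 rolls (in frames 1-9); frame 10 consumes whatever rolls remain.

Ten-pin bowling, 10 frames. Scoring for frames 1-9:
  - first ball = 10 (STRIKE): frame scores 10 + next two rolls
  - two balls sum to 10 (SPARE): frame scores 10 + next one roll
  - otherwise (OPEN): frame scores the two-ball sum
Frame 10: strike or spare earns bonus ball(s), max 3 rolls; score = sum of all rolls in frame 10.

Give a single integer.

Answer: 101

Derivation:
Frame 1: STRIKE. 10 + next two rolls (1+9) = 20. Cumulative: 20
Frame 2: SPARE (1+9=10). 10 + next roll (3) = 13. Cumulative: 33
Frame 3: OPEN (3+3=6). Cumulative: 39
Frame 4: OPEN (2+1=3). Cumulative: 42
Frame 5: OPEN (6+3=9). Cumulative: 51
Frame 6: SPARE (0+10=10). 10 + next roll (2) = 12. Cumulative: 63
Frame 7: OPEN (2+7=9). Cumulative: 72
Frame 8: SPARE (6+4=10). 10 + next roll (5) = 15. Cumulative: 87
Frame 9: SPARE (5+5=10). 10 + next roll (0) = 10. Cumulative: 97
Frame 10: OPEN. Sum of all frame-10 rolls (0+4) = 4. Cumulative: 101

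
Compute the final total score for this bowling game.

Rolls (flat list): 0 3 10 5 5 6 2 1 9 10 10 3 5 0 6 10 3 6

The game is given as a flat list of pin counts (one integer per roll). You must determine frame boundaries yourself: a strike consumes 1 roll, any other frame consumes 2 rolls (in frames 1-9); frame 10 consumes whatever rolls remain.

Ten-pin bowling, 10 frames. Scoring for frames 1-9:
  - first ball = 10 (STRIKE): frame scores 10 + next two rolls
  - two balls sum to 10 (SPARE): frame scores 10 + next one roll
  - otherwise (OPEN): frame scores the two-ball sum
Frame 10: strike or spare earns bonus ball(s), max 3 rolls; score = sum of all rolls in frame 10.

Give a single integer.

Frame 1: OPEN (0+3=3). Cumulative: 3
Frame 2: STRIKE. 10 + next two rolls (5+5) = 20. Cumulative: 23
Frame 3: SPARE (5+5=10). 10 + next roll (6) = 16. Cumulative: 39
Frame 4: OPEN (6+2=8). Cumulative: 47
Frame 5: SPARE (1+9=10). 10 + next roll (10) = 20. Cumulative: 67
Frame 6: STRIKE. 10 + next two rolls (10+3) = 23. Cumulative: 90
Frame 7: STRIKE. 10 + next two rolls (3+5) = 18. Cumulative: 108
Frame 8: OPEN (3+5=8). Cumulative: 116
Frame 9: OPEN (0+6=6). Cumulative: 122
Frame 10: STRIKE. Sum of all frame-10 rolls (10+3+6) = 19. Cumulative: 141

Answer: 141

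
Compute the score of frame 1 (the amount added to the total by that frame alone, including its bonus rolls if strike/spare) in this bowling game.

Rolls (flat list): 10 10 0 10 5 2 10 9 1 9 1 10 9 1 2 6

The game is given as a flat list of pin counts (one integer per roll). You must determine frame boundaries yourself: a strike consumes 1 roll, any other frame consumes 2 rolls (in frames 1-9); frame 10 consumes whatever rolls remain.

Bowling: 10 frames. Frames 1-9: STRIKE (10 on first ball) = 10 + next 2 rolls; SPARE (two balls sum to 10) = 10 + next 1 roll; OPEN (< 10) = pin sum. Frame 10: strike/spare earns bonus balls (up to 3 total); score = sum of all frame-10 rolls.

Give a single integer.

Frame 1: STRIKE. 10 + next two rolls (10+0) = 20. Cumulative: 20
Frame 2: STRIKE. 10 + next two rolls (0+10) = 20. Cumulative: 40
Frame 3: SPARE (0+10=10). 10 + next roll (5) = 15. Cumulative: 55

Answer: 20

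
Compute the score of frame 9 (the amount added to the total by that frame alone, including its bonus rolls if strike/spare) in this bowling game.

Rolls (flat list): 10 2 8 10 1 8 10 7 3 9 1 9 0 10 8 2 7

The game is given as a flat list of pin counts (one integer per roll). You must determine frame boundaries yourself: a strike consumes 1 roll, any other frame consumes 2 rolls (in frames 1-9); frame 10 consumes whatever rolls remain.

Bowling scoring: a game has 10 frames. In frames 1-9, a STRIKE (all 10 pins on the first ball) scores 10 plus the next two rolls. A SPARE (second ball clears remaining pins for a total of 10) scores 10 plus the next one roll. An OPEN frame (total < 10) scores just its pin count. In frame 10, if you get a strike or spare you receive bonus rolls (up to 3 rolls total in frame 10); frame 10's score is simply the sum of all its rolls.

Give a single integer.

Frame 1: STRIKE. 10 + next two rolls (2+8) = 20. Cumulative: 20
Frame 2: SPARE (2+8=10). 10 + next roll (10) = 20. Cumulative: 40
Frame 3: STRIKE. 10 + next two rolls (1+8) = 19. Cumulative: 59
Frame 4: OPEN (1+8=9). Cumulative: 68
Frame 5: STRIKE. 10 + next two rolls (7+3) = 20. Cumulative: 88
Frame 6: SPARE (7+3=10). 10 + next roll (9) = 19. Cumulative: 107
Frame 7: SPARE (9+1=10). 10 + next roll (9) = 19. Cumulative: 126
Frame 8: OPEN (9+0=9). Cumulative: 135
Frame 9: STRIKE. 10 + next two rolls (8+2) = 20. Cumulative: 155
Frame 10: SPARE. Sum of all frame-10 rolls (8+2+7) = 17. Cumulative: 172

Answer: 20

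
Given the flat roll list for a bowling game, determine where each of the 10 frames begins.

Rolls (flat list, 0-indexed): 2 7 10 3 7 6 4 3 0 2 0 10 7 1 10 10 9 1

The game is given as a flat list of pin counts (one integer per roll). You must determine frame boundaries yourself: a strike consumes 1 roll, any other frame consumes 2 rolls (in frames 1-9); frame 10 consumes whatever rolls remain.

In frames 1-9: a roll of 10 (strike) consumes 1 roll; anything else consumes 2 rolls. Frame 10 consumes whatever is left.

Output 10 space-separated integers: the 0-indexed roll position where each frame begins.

Frame 1 starts at roll index 0: rolls=2,7 (sum=9), consumes 2 rolls
Frame 2 starts at roll index 2: roll=10 (strike), consumes 1 roll
Frame 3 starts at roll index 3: rolls=3,7 (sum=10), consumes 2 rolls
Frame 4 starts at roll index 5: rolls=6,4 (sum=10), consumes 2 rolls
Frame 5 starts at roll index 7: rolls=3,0 (sum=3), consumes 2 rolls
Frame 6 starts at roll index 9: rolls=2,0 (sum=2), consumes 2 rolls
Frame 7 starts at roll index 11: roll=10 (strike), consumes 1 roll
Frame 8 starts at roll index 12: rolls=7,1 (sum=8), consumes 2 rolls
Frame 9 starts at roll index 14: roll=10 (strike), consumes 1 roll
Frame 10 starts at roll index 15: 3 remaining rolls

Answer: 0 2 3 5 7 9 11 12 14 15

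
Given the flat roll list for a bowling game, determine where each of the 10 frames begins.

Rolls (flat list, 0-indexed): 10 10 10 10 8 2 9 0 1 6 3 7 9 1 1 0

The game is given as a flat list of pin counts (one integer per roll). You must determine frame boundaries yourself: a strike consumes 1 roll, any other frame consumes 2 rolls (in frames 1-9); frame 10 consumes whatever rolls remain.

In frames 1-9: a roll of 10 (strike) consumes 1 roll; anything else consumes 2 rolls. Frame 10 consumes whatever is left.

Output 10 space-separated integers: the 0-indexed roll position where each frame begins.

Frame 1 starts at roll index 0: roll=10 (strike), consumes 1 roll
Frame 2 starts at roll index 1: roll=10 (strike), consumes 1 roll
Frame 3 starts at roll index 2: roll=10 (strike), consumes 1 roll
Frame 4 starts at roll index 3: roll=10 (strike), consumes 1 roll
Frame 5 starts at roll index 4: rolls=8,2 (sum=10), consumes 2 rolls
Frame 6 starts at roll index 6: rolls=9,0 (sum=9), consumes 2 rolls
Frame 7 starts at roll index 8: rolls=1,6 (sum=7), consumes 2 rolls
Frame 8 starts at roll index 10: rolls=3,7 (sum=10), consumes 2 rolls
Frame 9 starts at roll index 12: rolls=9,1 (sum=10), consumes 2 rolls
Frame 10 starts at roll index 14: 2 remaining rolls

Answer: 0 1 2 3 4 6 8 10 12 14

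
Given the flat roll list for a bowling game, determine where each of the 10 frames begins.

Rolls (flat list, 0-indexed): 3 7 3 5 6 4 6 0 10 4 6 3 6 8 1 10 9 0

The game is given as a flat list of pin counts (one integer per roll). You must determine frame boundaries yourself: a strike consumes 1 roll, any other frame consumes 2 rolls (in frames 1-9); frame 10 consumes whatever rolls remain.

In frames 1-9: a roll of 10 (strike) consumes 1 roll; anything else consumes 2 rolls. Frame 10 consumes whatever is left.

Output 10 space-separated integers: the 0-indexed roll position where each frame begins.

Frame 1 starts at roll index 0: rolls=3,7 (sum=10), consumes 2 rolls
Frame 2 starts at roll index 2: rolls=3,5 (sum=8), consumes 2 rolls
Frame 3 starts at roll index 4: rolls=6,4 (sum=10), consumes 2 rolls
Frame 4 starts at roll index 6: rolls=6,0 (sum=6), consumes 2 rolls
Frame 5 starts at roll index 8: roll=10 (strike), consumes 1 roll
Frame 6 starts at roll index 9: rolls=4,6 (sum=10), consumes 2 rolls
Frame 7 starts at roll index 11: rolls=3,6 (sum=9), consumes 2 rolls
Frame 8 starts at roll index 13: rolls=8,1 (sum=9), consumes 2 rolls
Frame 9 starts at roll index 15: roll=10 (strike), consumes 1 roll
Frame 10 starts at roll index 16: 2 remaining rolls

Answer: 0 2 4 6 8 9 11 13 15 16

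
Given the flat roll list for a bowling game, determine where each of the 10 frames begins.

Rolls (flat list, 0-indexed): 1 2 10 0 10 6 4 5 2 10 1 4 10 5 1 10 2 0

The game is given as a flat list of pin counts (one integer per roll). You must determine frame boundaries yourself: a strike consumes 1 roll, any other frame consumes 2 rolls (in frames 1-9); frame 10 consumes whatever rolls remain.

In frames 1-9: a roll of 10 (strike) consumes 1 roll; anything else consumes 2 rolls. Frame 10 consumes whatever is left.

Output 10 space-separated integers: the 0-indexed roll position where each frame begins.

Frame 1 starts at roll index 0: rolls=1,2 (sum=3), consumes 2 rolls
Frame 2 starts at roll index 2: roll=10 (strike), consumes 1 roll
Frame 3 starts at roll index 3: rolls=0,10 (sum=10), consumes 2 rolls
Frame 4 starts at roll index 5: rolls=6,4 (sum=10), consumes 2 rolls
Frame 5 starts at roll index 7: rolls=5,2 (sum=7), consumes 2 rolls
Frame 6 starts at roll index 9: roll=10 (strike), consumes 1 roll
Frame 7 starts at roll index 10: rolls=1,4 (sum=5), consumes 2 rolls
Frame 8 starts at roll index 12: roll=10 (strike), consumes 1 roll
Frame 9 starts at roll index 13: rolls=5,1 (sum=6), consumes 2 rolls
Frame 10 starts at roll index 15: 3 remaining rolls

Answer: 0 2 3 5 7 9 10 12 13 15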